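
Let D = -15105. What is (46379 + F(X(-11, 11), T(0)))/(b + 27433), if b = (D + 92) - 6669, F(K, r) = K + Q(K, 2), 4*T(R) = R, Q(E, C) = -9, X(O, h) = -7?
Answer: 653/81 ≈ 8.0617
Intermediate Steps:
T(R) = R/4
F(K, r) = -9 + K (F(K, r) = K - 9 = -9 + K)
b = -21682 (b = (-15105 + 92) - 6669 = -15013 - 6669 = -21682)
(46379 + F(X(-11, 11), T(0)))/(b + 27433) = (46379 + (-9 - 7))/(-21682 + 27433) = (46379 - 16)/5751 = 46363*(1/5751) = 653/81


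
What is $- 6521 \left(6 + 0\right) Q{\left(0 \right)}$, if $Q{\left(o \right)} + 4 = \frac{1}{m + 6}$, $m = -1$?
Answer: $\frac{743394}{5} \approx 1.4868 \cdot 10^{5}$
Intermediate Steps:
$Q{\left(o \right)} = - \frac{19}{5}$ ($Q{\left(o \right)} = -4 + \frac{1}{-1 + 6} = -4 + \frac{1}{5} = - \frac{19}{5}$)
$- 6521 \left(6 + 0\right) Q{\left(0 \right)} = - 6521 \left(6 + 0\right) \left(- \frac{19}{5}\right) = - 6521 \cdot 6 \left(- \frac{19}{5}\right) = \left(-6521\right) \left(- \frac{114}{5}\right) = \frac{743394}{5}$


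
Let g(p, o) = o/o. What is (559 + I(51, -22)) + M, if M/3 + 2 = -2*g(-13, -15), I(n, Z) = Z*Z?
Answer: 1031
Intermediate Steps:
I(n, Z) = Z²
g(p, o) = 1
M = -12 (M = -6 + 3*(-2*1) = -6 + 3*(-2) = -6 - 6 = -12)
(559 + I(51, -22)) + M = (559 + (-22)²) - 12 = (559 + 484) - 12 = 1043 - 12 = 1031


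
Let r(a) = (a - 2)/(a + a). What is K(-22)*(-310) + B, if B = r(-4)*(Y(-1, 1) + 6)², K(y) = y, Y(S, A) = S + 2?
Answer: 27427/4 ≈ 6856.8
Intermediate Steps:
Y(S, A) = 2 + S
r(a) = (-2 + a)/(2*a) (r(a) = (-2 + a)/((2*a)) = (-2 + a)*(1/(2*a)) = (-2 + a)/(2*a))
B = 147/4 (B = ((½)*(-2 - 4)/(-4))*((2 - 1) + 6)² = ((½)*(-¼)*(-6))*(1 + 6)² = (¾)*7² = (¾)*49 = 147/4 ≈ 36.750)
K(-22)*(-310) + B = -22*(-310) + 147/4 = 6820 + 147/4 = 27427/4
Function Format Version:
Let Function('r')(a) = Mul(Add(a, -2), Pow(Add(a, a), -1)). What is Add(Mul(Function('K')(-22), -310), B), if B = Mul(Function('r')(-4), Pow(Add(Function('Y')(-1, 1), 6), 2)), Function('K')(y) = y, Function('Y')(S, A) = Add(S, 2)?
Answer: Rational(27427, 4) ≈ 6856.8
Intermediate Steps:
Function('Y')(S, A) = Add(2, S)
Function('r')(a) = Mul(Rational(1, 2), Pow(a, -1), Add(-2, a)) (Function('r')(a) = Mul(Add(-2, a), Pow(Mul(2, a), -1)) = Mul(Add(-2, a), Mul(Rational(1, 2), Pow(a, -1))) = Mul(Rational(1, 2), Pow(a, -1), Add(-2, a)))
B = Rational(147, 4) (B = Mul(Mul(Rational(1, 2), Pow(-4, -1), Add(-2, -4)), Pow(Add(Add(2, -1), 6), 2)) = Mul(Mul(Rational(1, 2), Rational(-1, 4), -6), Pow(Add(1, 6), 2)) = Mul(Rational(3, 4), Pow(7, 2)) = Mul(Rational(3, 4), 49) = Rational(147, 4) ≈ 36.750)
Add(Mul(Function('K')(-22), -310), B) = Add(Mul(-22, -310), Rational(147, 4)) = Add(6820, Rational(147, 4)) = Rational(27427, 4)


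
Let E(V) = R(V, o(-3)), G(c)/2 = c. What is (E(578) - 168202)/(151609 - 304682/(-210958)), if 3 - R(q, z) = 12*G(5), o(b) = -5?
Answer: -17754119801/15991718052 ≈ -1.1102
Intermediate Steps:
G(c) = 2*c
R(q, z) = -117 (R(q, z) = 3 - 12*2*5 = 3 - 12*10 = 3 - 1*120 = 3 - 120 = -117)
E(V) = -117
(E(578) - 168202)/(151609 - 304682/(-210958)) = (-117 - 168202)/(151609 - 304682/(-210958)) = -168319/(151609 - 304682*(-1/210958)) = -168319/(151609 + 152341/105479) = -168319/15991718052/105479 = -168319*105479/15991718052 = -17754119801/15991718052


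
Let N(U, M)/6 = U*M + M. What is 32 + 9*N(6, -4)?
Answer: -1480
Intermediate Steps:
N(U, M) = 6*M + 6*M*U (N(U, M) = 6*(U*M + M) = 6*(M*U + M) = 6*(M + M*U) = 6*M + 6*M*U)
32 + 9*N(6, -4) = 32 + 9*(6*(-4)*(1 + 6)) = 32 + 9*(6*(-4)*7) = 32 + 9*(-168) = 32 - 1512 = -1480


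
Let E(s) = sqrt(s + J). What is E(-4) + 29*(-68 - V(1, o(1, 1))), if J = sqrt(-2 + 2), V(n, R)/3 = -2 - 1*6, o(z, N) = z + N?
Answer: -1276 + 2*I ≈ -1276.0 + 2.0*I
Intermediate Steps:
o(z, N) = N + z
V(n, R) = -24 (V(n, R) = 3*(-2 - 1*6) = 3*(-2 - 6) = 3*(-8) = -24)
J = 0 (J = sqrt(0) = 0)
E(s) = sqrt(s) (E(s) = sqrt(s + 0) = sqrt(s))
E(-4) + 29*(-68 - V(1, o(1, 1))) = sqrt(-4) + 29*(-68 - 1*(-24)) = 2*I + 29*(-68 + 24) = 2*I + 29*(-44) = 2*I - 1276 = -1276 + 2*I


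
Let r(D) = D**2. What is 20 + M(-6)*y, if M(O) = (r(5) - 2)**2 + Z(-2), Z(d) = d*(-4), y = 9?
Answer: 4853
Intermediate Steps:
Z(d) = -4*d
M(O) = 537 (M(O) = (5**2 - 2)**2 - 4*(-2) = (25 - 2)**2 + 8 = 23**2 + 8 = 529 + 8 = 537)
20 + M(-6)*y = 20 + 537*9 = 20 + 4833 = 4853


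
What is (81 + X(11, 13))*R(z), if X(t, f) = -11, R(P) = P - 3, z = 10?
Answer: 490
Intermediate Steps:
R(P) = -3 + P
(81 + X(11, 13))*R(z) = (81 - 11)*(-3 + 10) = 70*7 = 490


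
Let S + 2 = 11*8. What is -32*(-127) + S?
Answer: 4150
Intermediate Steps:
S = 86 (S = -2 + 11*8 = -2 + 88 = 86)
-32*(-127) + S = -32*(-127) + 86 = 4064 + 86 = 4150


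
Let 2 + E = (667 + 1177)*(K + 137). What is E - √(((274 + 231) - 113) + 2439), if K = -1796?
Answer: -3059198 - √2831 ≈ -3.0593e+6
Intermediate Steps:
E = -3059198 (E = -2 + (667 + 1177)*(-1796 + 137) = -2 + 1844*(-1659) = -2 - 3059196 = -3059198)
E - √(((274 + 231) - 113) + 2439) = -3059198 - √(((274 + 231) - 113) + 2439) = -3059198 - √((505 - 113) + 2439) = -3059198 - √(392 + 2439) = -3059198 - √2831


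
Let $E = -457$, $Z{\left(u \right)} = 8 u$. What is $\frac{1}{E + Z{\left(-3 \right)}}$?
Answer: $- \frac{1}{481} \approx -0.002079$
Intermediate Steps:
$\frac{1}{E + Z{\left(-3 \right)}} = \frac{1}{-457 + 8 \left(-3\right)} = \frac{1}{-457 - 24} = \frac{1}{-481} = - \frac{1}{481}$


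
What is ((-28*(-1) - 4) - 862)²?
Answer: 702244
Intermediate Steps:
((-28*(-1) - 4) - 862)² = ((-7*(-4) - 4) - 862)² = ((28 - 4) - 862)² = (24 - 862)² = (-838)² = 702244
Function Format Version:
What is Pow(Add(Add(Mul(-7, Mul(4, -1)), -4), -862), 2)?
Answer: 702244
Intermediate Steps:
Pow(Add(Add(Mul(-7, Mul(4, -1)), -4), -862), 2) = Pow(Add(Add(Mul(-7, -4), -4), -862), 2) = Pow(Add(Add(28, -4), -862), 2) = Pow(Add(24, -862), 2) = Pow(-838, 2) = 702244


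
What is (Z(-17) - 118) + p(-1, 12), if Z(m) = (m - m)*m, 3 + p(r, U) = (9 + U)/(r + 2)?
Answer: -100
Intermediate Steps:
p(r, U) = -3 + (9 + U)/(2 + r) (p(r, U) = -3 + (9 + U)/(r + 2) = -3 + (9 + U)/(2 + r))
Z(m) = 0 (Z(m) = 0*m = 0)
(Z(-17) - 118) + p(-1, 12) = (0 - 118) + (3 + 12 - 3*(-1))/(2 - 1) = -118 + (3 + 12 + 3)/1 = -118 + 1*18 = -118 + 18 = -100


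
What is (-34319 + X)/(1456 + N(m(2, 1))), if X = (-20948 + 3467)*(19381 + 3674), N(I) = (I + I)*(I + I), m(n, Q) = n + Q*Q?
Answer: -201529387/746 ≈ -2.7015e+5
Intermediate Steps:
m(n, Q) = n + Q**2
N(I) = 4*I**2 (N(I) = (2*I)*(2*I) = 4*I**2)
X = -403024455 (X = -17481*23055 = -403024455)
(-34319 + X)/(1456 + N(m(2, 1))) = (-34319 - 403024455)/(1456 + 4*(2 + 1**2)**2) = -403058774/(1456 + 4*(2 + 1)**2) = -403058774/(1456 + 4*3**2) = -403058774/(1456 + 4*9) = -403058774/(1456 + 36) = -403058774/1492 = -403058774*1/1492 = -201529387/746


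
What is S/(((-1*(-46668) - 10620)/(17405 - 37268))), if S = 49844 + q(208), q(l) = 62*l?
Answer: -103850385/3004 ≈ -34571.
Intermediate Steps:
S = 62740 (S = 49844 + 62*208 = 49844 + 12896 = 62740)
S/(((-1*(-46668) - 10620)/(17405 - 37268))) = 62740/(((-1*(-46668) - 10620)/(17405 - 37268))) = 62740/(((46668 - 10620)/(-19863))) = 62740/((36048*(-1/19863))) = 62740/(-12016/6621) = 62740*(-6621/12016) = -103850385/3004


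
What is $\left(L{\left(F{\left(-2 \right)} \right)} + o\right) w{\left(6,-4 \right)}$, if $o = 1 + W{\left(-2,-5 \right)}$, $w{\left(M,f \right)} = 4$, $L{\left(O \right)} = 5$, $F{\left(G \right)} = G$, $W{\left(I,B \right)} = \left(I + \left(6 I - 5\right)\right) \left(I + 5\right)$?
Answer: $-204$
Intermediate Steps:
$W{\left(I,B \right)} = \left(-5 + 7 I\right) \left(5 + I\right)$ ($W{\left(I,B \right)} = \left(I + \left(-5 + 6 I\right)\right) \left(5 + I\right) = \left(-5 + 7 I\right) \left(5 + I\right)$)
$o = -56$ ($o = 1 + \left(-25 + 7 \left(-2\right)^{2} + 30 \left(-2\right)\right) = 1 - 57 = -56$)
$\left(L{\left(F{\left(-2 \right)} \right)} + o\right) w{\left(6,-4 \right)} = \left(5 - 56\right) 4 = \left(-51\right) 4 = -204$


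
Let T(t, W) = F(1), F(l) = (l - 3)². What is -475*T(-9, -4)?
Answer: -1900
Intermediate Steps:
F(l) = (-3 + l)²
T(t, W) = 4 (T(t, W) = (-3 + 1)² = (-2)² = 4)
-475*T(-9, -4) = -475*4 = -1900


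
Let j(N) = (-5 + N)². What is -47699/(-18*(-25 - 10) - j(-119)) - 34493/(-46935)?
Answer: 2747386343/692103510 ≈ 3.9696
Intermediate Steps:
-47699/(-18*(-25 - 10) - j(-119)) - 34493/(-46935) = -47699/(-18*(-25 - 10) - (-5 - 119)²) - 34493/(-46935) = -47699/(-18*(-35) - 1*(-124)²) - 34493*(-1/46935) = -47699/(630 - 1*15376) + 34493/46935 = -47699/(630 - 15376) + 34493/46935 = -47699/(-14746) + 34493/46935 = -47699*(-1/14746) + 34493/46935 = 47699/14746 + 34493/46935 = 2747386343/692103510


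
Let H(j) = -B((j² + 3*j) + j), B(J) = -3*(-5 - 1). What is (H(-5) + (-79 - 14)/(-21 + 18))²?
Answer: 169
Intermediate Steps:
B(J) = 18 (B(J) = -3*(-6) = 18)
H(j) = -18 (H(j) = -1*18 = -18)
(H(-5) + (-79 - 14)/(-21 + 18))² = (-18 + (-79 - 14)/(-21 + 18))² = (-18 - 93/(-3))² = (-18 - 93*(-⅓))² = (-18 + 31)² = 13² = 169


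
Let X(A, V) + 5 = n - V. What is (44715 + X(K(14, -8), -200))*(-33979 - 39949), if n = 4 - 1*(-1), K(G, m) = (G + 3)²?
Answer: -3320476120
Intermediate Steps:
K(G, m) = (3 + G)²
n = 5 (n = 4 + 1 = 5)
X(A, V) = -V (X(A, V) = -5 + (5 - V) = -V)
(44715 + X(K(14, -8), -200))*(-33979 - 39949) = (44715 - 1*(-200))*(-33979 - 39949) = (44715 + 200)*(-73928) = 44915*(-73928) = -3320476120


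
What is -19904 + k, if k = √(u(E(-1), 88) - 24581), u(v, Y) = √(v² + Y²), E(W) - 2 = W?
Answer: -19904 + I*√(24581 - √7745) ≈ -19904.0 + 156.5*I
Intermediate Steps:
E(W) = 2 + W
u(v, Y) = √(Y² + v²)
k = √(-24581 + √7745) (k = √(√(88² + (2 - 1)²) - 24581) = √(√(7744 + 1²) - 24581) = √(√(7744 + 1) - 24581) = √(√7745 - 24581) = √(-24581 + √7745) ≈ 156.5*I)
-19904 + k = -19904 + √(-24581 + √7745)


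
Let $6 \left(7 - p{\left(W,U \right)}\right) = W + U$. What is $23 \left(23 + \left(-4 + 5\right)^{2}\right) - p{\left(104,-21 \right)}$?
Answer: $\frac{3353}{6} \approx 558.83$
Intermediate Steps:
$p{\left(W,U \right)} = 7 - \frac{U}{6} - \frac{W}{6}$ ($p{\left(W,U \right)} = 7 - \frac{W + U}{6} = 7 - \frac{U + W}{6} = 7 - \left(\frac{U}{6} + \frac{W}{6}\right) = 7 - \frac{U}{6} - \frac{W}{6}$)
$23 \left(23 + \left(-4 + 5\right)^{2}\right) - p{\left(104,-21 \right)} = 23 \left(23 + \left(-4 + 5\right)^{2}\right) - \left(7 - - \frac{7}{2} - \frac{52}{3}\right) = 23 \left(23 + 1^{2}\right) - \left(7 + \frac{7}{2} - \frac{52}{3}\right) = 23 \left(23 + 1\right) - - \frac{41}{6} = 23 \cdot 24 + \frac{41}{6} = 552 + \frac{41}{6} = \frac{3353}{6}$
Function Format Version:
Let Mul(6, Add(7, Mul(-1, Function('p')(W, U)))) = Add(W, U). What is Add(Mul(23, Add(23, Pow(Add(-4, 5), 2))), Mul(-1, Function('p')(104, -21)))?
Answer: Rational(3353, 6) ≈ 558.83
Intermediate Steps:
Function('p')(W, U) = Add(7, Mul(Rational(-1, 6), U), Mul(Rational(-1, 6), W)) (Function('p')(W, U) = Add(7, Mul(Rational(-1, 6), Add(W, U))) = Add(7, Mul(Rational(-1, 6), Add(U, W))) = Add(7, Add(Mul(Rational(-1, 6), U), Mul(Rational(-1, 6), W))) = Add(7, Mul(Rational(-1, 6), U), Mul(Rational(-1, 6), W)))
Add(Mul(23, Add(23, Pow(Add(-4, 5), 2))), Mul(-1, Function('p')(104, -21))) = Add(Mul(23, Add(23, Pow(Add(-4, 5), 2))), Mul(-1, Add(7, Mul(Rational(-1, 6), -21), Mul(Rational(-1, 6), 104)))) = Add(Mul(23, Add(23, Pow(1, 2))), Mul(-1, Add(7, Rational(7, 2), Rational(-52, 3)))) = Add(Mul(23, Add(23, 1)), Mul(-1, Rational(-41, 6))) = Add(Mul(23, 24), Rational(41, 6)) = Add(552, Rational(41, 6)) = Rational(3353, 6)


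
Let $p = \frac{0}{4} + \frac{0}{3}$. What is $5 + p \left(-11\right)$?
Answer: $5$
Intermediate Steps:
$p = 0$ ($p = 0 \cdot \frac{1}{4} + 0 \cdot \frac{1}{3} = 0 + 0 = 0$)
$5 + p \left(-11\right) = 5 + 0 \left(-11\right) = 5 + 0 = 5$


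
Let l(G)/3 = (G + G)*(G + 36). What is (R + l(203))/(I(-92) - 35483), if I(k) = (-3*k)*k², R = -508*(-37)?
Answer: 309898/2300581 ≈ 0.13470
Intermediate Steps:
l(G) = 6*G*(36 + G) (l(G) = 3*((G + G)*(G + 36)) = 3*((2*G)*(36 + G)) = 3*(2*G*(36 + G)) = 6*G*(36 + G))
R = 18796
I(k) = -3*k³
(R + l(203))/(I(-92) - 35483) = (18796 + 6*203*(36 + 203))/(-3*(-92)³ - 35483) = (18796 + 6*203*239)/(-3*(-778688) - 35483) = (18796 + 291102)/(2336064 - 35483) = 309898/2300581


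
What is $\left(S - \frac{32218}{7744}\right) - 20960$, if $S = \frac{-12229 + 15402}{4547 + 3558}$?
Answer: $- \frac{657896735189}{31382560} \approx -20964.0$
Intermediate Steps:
$S = \frac{3173}{8105} \approx 0.39149$
$\left(S - \frac{32218}{7744}\right) - 20960 = \left(\frac{3173}{8105} - \frac{32218}{7744}\right) - 20960 = \left(\frac{3173}{8105} - \frac{16109}{3872}\right) - 20960 = - \frac{118277589}{31382560} - 20960 = - \frac{657896735189}{31382560}$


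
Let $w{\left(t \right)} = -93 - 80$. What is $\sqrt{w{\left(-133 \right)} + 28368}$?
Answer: $\sqrt{28195} \approx 167.91$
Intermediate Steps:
$w{\left(t \right)} = -173$
$\sqrt{w{\left(-133 \right)} + 28368} = \sqrt{-173 + 28368} = \sqrt{28195}$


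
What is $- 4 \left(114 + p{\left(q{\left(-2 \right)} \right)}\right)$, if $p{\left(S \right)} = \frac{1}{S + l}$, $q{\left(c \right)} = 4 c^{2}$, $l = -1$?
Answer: $- \frac{6844}{15} \approx -456.27$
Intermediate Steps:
$p{\left(S \right)} = \frac{1}{-1 + S}$ ($p{\left(S \right)} = \frac{1}{S - 1} = \frac{1}{-1 + S}$)
$- 4 \left(114 + p{\left(q{\left(-2 \right)} \right)}\right) = - 4 \left(114 + \frac{1}{-1 + 4 \left(-2\right)^{2}}\right) = - 4 \left(114 + \frac{1}{-1 + 4 \cdot 4}\right) = - 4 \left(114 + \frac{1}{-1 + 16}\right) = - 4 \left(114 + \frac{1}{15}\right) = \left(-4\right) \frac{1711}{15} = - \frac{6844}{15}$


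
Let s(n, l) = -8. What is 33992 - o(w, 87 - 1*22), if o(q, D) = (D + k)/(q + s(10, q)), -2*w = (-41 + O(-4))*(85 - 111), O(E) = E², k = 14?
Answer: 11319415/333 ≈ 33992.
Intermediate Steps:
w = -325 (w = -(-41 + (-4)²)*(85 - 111)/2 = -(-41 + 16)*(-26)/2 = -(-25)*(-26)/2 = -½*650 = -325)
o(q, D) = (14 + D)/(-8 + q) (o(q, D) = (D + 14)/(q - 8) = (14 + D)/(-8 + q))
33992 - o(w, 87 - 1*22) = 33992 - (14 + (87 - 1*22))/(-8 - 325) = 33992 - (14 + (87 - 22))/(-333) = 33992 - (-1)*(14 + 65)/333 = 33992 - (-1)*79/333 = 33992 - 1*(-79/333) = 33992 + 79/333 = 11319415/333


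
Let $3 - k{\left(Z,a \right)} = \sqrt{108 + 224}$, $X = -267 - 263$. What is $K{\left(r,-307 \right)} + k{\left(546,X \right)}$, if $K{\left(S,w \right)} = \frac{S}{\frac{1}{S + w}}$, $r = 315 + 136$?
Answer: $64947 - 2 \sqrt{83} \approx 64929.0$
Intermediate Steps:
$r = 451$
$X = -530$
$k{\left(Z,a \right)} = 3 - 2 \sqrt{83}$ ($k{\left(Z,a \right)} = 3 - \sqrt{108 + 224} = 3 - \sqrt{332} = 3 - 2 \sqrt{83}$)
$K{\left(S,w \right)} = S \left(S + w\right)$
$K{\left(r,-307 \right)} + k{\left(546,X \right)} = 451 \left(451 - 307\right) + \left(3 - 2 \sqrt{83}\right) = 451 \cdot 144 + \left(3 - 2 \sqrt{83}\right) = 64944 + \left(3 - 2 \sqrt{83}\right) = 64947 - 2 \sqrt{83}$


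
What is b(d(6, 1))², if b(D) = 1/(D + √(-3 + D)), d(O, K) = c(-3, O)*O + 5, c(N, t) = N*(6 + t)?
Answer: (-211 + I*√214)⁻² ≈ 2.214e-5 + 3.0848e-6*I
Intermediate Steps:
d(O, K) = 5 + O*(-18 - 3*O) (d(O, K) = (-3*(6 + O))*O + 5 = (-18 - 3*O)*O + 5 = O*(-18 - 3*O) + 5 = 5 + O*(-18 - 3*O))
b(d(6, 1))² = (1/((5 - 3*6*(6 + 6)) + √(-3 + (5 - 3*6*(6 + 6)))))² = (1/((5 - 3*6*12) + √(-3 + (5 - 3*6*12))))² = (1/((5 - 216) + √(-3 + (5 - 216))))² = (1/(-211 + √(-3 - 211)))² = (1/(-211 + √(-214)))² = (1/(-211 + I*√214))² = (-211 + I*√214)⁻²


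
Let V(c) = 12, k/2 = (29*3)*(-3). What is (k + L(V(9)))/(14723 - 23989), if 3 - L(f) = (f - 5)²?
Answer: 284/4633 ≈ 0.061299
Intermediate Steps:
k = -522 (k = 2*((29*3)*(-3)) = 2*(87*(-3)) = 2*(-261) = -522)
L(f) = 3 - (-5 + f)² (L(f) = 3 - (f - 5)² = 3 - (-5 + f)²)
(k + L(V(9)))/(14723 - 23989) = (-522 + (3 - (-5 + 12)²))/(14723 - 23989) = (-522 + (3 - 1*7²))/(-9266) = (-522 + (3 - 1*49))*(-1/9266) = (-522 + (3 - 49))*(-1/9266) = (-522 - 46)*(-1/9266) = -568*(-1/9266) = 284/4633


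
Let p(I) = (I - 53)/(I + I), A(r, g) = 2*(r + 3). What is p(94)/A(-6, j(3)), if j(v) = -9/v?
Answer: -41/1128 ≈ -0.036348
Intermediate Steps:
A(r, g) = 6 + 2*r (A(r, g) = 2*(3 + r) = 6 + 2*r)
p(I) = (-53 + I)/(2*I) (p(I) = (-53 + I)/((2*I)) = (-53 + I)*(1/(2*I)) = (-53 + I)/(2*I))
p(94)/A(-6, j(3)) = ((½)*(-53 + 94)/94)/(6 + 2*(-6)) = ((½)*(1/94)*41)/(6 - 12) = (41/188)/(-6) = (41/188)*(-⅙) = -41/1128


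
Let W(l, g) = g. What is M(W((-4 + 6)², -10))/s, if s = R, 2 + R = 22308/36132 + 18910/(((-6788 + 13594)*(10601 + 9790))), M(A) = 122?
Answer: -12745035933483/144422243197 ≈ -88.248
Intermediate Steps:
R = -288844486394/208935015303 (R = -2 + (22308/36132 + 18910/(((-6788 + 13594)*(10601 + 9790)))) = -2 + (22308*(1/36132) + 18910/((6806*20391))) = -2 + (1859/3011 + 18910/138781146) = -2 + (1859/3011 + 18910*(1/138781146)) = -2 + (1859/3011 + 9455/69390573) = -2 + 129025544212/208935015303 = -288844486394/208935015303 ≈ -1.3825)
s = -288844486394/208935015303 ≈ -1.3825
M(W((-4 + 6)², -10))/s = 122/(-288844486394/208935015303) = 122*(-208935015303/288844486394) = -12745035933483/144422243197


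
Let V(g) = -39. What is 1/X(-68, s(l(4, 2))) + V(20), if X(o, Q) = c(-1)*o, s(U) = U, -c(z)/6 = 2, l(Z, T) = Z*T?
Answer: -31823/816 ≈ -38.999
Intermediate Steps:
l(Z, T) = T*Z
c(z) = -12 (c(z) = -6*2 = -12)
X(o, Q) = -12*o
1/X(-68, s(l(4, 2))) + V(20) = 1/(-12*(-68)) - 39 = 1/816 - 39 = -31823/816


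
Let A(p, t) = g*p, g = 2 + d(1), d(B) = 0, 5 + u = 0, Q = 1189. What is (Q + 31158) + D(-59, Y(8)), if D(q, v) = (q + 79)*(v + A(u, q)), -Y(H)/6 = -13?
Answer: 33707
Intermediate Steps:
u = -5 (u = -5 + 0 = -5)
g = 2 (g = 2 + 0 = 2)
A(p, t) = 2*p
Y(H) = 78 (Y(H) = -6*(-13) = 78)
D(q, v) = (-10 + v)*(79 + q) (D(q, v) = (q + 79)*(v + 2*(-5)) = (79 + q)*(v - 10) = (79 + q)*(-10 + v) = (-10 + v)*(79 + q))
(Q + 31158) + D(-59, Y(8)) = (1189 + 31158) + (-790 - 10*(-59) + 79*78 - 59*78) = 32347 + (-790 + 590 + 6162 - 4602) = 32347 + 1360 = 33707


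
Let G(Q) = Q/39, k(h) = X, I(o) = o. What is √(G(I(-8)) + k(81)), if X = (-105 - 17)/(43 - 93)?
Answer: √84981/195 ≈ 1.4949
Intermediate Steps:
X = 61/25 (X = -122/(-50) = -122*(-1/50) = 61/25 ≈ 2.4400)
k(h) = 61/25
G(Q) = Q/39 (G(Q) = Q*(1/39) = Q/39)
√(G(I(-8)) + k(81)) = √((1/39)*(-8) + 61/25) = √(-8/39 + 61/25) = √(2179/975) = √84981/195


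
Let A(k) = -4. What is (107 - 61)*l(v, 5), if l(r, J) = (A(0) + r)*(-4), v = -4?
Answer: 1472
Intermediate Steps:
l(r, J) = 16 - 4*r (l(r, J) = (-4 + r)*(-4) = 16 - 4*r)
(107 - 61)*l(v, 5) = (107 - 61)*(16 - 4*(-4)) = 46*(16 + 16) = 46*32 = 1472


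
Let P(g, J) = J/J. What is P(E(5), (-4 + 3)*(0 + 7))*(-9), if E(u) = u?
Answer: -9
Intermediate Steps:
P(g, J) = 1
P(E(5), (-4 + 3)*(0 + 7))*(-9) = 1*(-9) = -9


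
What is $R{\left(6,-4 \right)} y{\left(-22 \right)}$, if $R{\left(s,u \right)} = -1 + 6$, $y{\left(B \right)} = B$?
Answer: $-110$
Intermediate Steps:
$R{\left(s,u \right)} = 5$
$R{\left(6,-4 \right)} y{\left(-22 \right)} = 5 \left(-22\right) = -110$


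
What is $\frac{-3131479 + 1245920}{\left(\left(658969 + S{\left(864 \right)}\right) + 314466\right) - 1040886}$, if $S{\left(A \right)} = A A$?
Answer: $- \frac{1885559}{679045} \approx -2.7768$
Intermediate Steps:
$S{\left(A \right)} = A^{2}$
$\frac{-3131479 + 1245920}{\left(\left(658969 + S{\left(864 \right)}\right) + 314466\right) - 1040886} = \frac{-3131479 + 1245920}{\left(\left(658969 + 864^{2}\right) + 314466\right) - 1040886} = - \frac{1885559}{\left(\left(658969 + 746496\right) + 314466\right) - 1040886} = - \frac{1885559}{\left(1405465 + 314466\right) - 1040886} = - \frac{1885559}{1719931 - 1040886} = - \frac{1885559}{679045}$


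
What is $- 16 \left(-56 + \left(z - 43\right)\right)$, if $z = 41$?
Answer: $928$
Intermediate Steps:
$- 16 \left(-56 + \left(z - 43\right)\right) = - 16 \left(-56 + \left(41 - 43\right)\right) = - 16 \left(-56 - 2\right) = \left(-16\right) \left(-58\right) = 928$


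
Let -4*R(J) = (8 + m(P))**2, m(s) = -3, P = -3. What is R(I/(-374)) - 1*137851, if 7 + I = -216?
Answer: -551429/4 ≈ -1.3786e+5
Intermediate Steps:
I = -223 (I = -7 - 216 = -223)
R(J) = -25/4 (R(J) = -(8 - 3)**2/4 = -1/4*5**2 = -1/4*25 = -25/4)
R(I/(-374)) - 1*137851 = -25/4 - 1*137851 = -25/4 - 137851 = -551429/4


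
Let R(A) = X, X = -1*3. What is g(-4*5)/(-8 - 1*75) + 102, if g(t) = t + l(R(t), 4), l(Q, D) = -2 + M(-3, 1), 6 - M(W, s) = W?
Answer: 8479/83 ≈ 102.16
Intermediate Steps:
X = -3
R(A) = -3
M(W, s) = 6 - W
l(Q, D) = 7 (l(Q, D) = -2 + (6 - 1*(-3)) = -2 + (6 + 3) = -2 + 9 = 7)
g(t) = 7 + t (g(t) = t + 7 = 7 + t)
g(-4*5)/(-8 - 1*75) + 102 = (7 - 4*5)/(-8 - 1*75) + 102 = (7 - 20)/(-8 - 75) + 102 = -13/(-83) + 102 = -13*(-1/83) + 102 = 13/83 + 102 = 8479/83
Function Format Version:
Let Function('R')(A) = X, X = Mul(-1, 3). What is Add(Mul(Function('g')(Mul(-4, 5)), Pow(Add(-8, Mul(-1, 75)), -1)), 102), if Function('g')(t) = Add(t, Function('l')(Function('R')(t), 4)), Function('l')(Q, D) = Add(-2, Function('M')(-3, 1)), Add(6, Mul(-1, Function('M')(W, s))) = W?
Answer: Rational(8479, 83) ≈ 102.16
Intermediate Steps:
X = -3
Function('R')(A) = -3
Function('M')(W, s) = Add(6, Mul(-1, W))
Function('l')(Q, D) = 7 (Function('l')(Q, D) = Add(-2, Add(6, Mul(-1, -3))) = Add(-2, Add(6, 3)) = Add(-2, 9) = 7)
Function('g')(t) = Add(7, t) (Function('g')(t) = Add(t, 7) = Add(7, t))
Add(Mul(Function('g')(Mul(-4, 5)), Pow(Add(-8, Mul(-1, 75)), -1)), 102) = Add(Mul(Add(7, Mul(-4, 5)), Pow(Add(-8, Mul(-1, 75)), -1)), 102) = Add(Mul(Add(7, -20), Pow(Add(-8, -75), -1)), 102) = Add(Mul(-13, Pow(-83, -1)), 102) = Add(Mul(-13, Rational(-1, 83)), 102) = Add(Rational(13, 83), 102) = Rational(8479, 83)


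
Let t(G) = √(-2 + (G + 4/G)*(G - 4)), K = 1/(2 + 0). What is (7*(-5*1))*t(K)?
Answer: -35*I*√127/2 ≈ -197.22*I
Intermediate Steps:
K = ½ (K = 1/2 = ½ ≈ 0.50000)
t(G) = √(-2 + (-4 + G)*(G + 4/G)) (t(G) = √(-2 + (G + 4/G)*(-4 + G)) = √(-2 + (-4 + G)*(G + 4/G)))
(7*(-5*1))*t(K) = (7*(-5*1))*√(2 + (½)² - 16/½ - 4*½) = (7*(-5))*√(2 + ¼ - 16*2 - 2) = -35*√(2 + ¼ - 32 - 2) = -35*I*√127/2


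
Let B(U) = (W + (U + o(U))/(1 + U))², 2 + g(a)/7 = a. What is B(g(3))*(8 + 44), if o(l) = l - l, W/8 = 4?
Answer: 899197/16 ≈ 56200.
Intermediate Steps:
W = 32 (W = 8*4 = 32)
o(l) = 0
g(a) = -14 + 7*a
B(U) = (32 + U/(1 + U))² (B(U) = (32 + (U + 0)/(1 + U))² = (32 + U/(1 + U))²)
B(g(3))*(8 + 44) = ((32 + 33*(-14 + 7*3))²/(1 + (-14 + 7*3))²)*(8 + 44) = ((32 + 33*(-14 + 21))²/(1 + (-14 + 21))²)*52 = ((32 + 33*7)²/(1 + 7)²)*52 = ((32 + 231)²/8²)*52 = ((1/64)*263²)*52 = ((1/64)*69169)*52 = (69169/64)*52 = 899197/16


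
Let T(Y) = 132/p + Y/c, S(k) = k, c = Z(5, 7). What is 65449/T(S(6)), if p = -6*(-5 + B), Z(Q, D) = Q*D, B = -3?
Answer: 9162860/409 ≈ 22403.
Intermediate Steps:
Z(Q, D) = D*Q
c = 35 (c = 7*5 = 35)
p = 48 (p = -6*(-5 - 3) = -6*(-8) = 48)
T(Y) = 11/4 + Y/35 (T(Y) = 132/48 + Y/35 = 132*(1/48) + Y*(1/35) = 11/4 + Y/35)
65449/T(S(6)) = 65449/(11/4 + (1/35)*6) = 65449/(11/4 + 6/35) = 65449/(409/140) = 65449*(140/409) = 9162860/409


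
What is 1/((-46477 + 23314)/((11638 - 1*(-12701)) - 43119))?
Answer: 6260/7721 ≈ 0.81078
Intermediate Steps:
1/((-46477 + 23314)/((11638 - 1*(-12701)) - 43119)) = 1/(-23163/((11638 + 12701) - 43119)) = 1/(-23163/(24339 - 43119)) = 1/(-23163/(-18780)) = 1/(-23163*(-1/18780)) = 1/(7721/6260) = 6260/7721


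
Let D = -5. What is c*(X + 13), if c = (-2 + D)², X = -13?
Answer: 0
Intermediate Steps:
c = 49 (c = (-2 - 5)² = (-7)² = 49)
c*(X + 13) = 49*(-13 + 13) = 49*0 = 0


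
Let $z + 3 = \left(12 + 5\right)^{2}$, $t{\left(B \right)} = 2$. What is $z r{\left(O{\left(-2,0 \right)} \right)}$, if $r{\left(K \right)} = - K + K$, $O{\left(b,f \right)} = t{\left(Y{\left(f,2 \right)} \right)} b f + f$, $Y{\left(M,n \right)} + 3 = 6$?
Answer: $0$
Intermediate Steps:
$Y{\left(M,n \right)} = 3$ ($Y{\left(M,n \right)} = -3 + 6 = 3$)
$z = 286$ ($z = -3 + \left(12 + 5\right)^{2} = -3 + 17^{2} = -3 + 289 = 286$)
$O{\left(b,f \right)} = f + 2 b f$ ($O{\left(b,f \right)} = 2 b f + f = f + 2 b f$)
$r{\left(K \right)} = 0$
$z r{\left(O{\left(-2,0 \right)} \right)} = 286 \cdot 0 = 0$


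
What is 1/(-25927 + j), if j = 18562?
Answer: -1/7365 ≈ -0.00013578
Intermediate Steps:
1/(-25927 + j) = 1/(-25927 + 18562) = 1/(-7365) = -1/7365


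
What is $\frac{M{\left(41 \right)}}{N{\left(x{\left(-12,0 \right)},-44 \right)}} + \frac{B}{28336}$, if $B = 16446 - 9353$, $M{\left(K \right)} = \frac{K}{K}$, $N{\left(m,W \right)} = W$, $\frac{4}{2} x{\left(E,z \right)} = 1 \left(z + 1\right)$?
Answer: $\frac{6449}{28336} \approx 0.22759$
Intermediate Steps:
$x{\left(E,z \right)} = \frac{1}{2} + \frac{z}{2}$ ($x{\left(E,z \right)} = \frac{1 \left(z + 1\right)}{2} = \frac{1 \left(1 + z\right)}{2} = \frac{1 + z}{2} = \frac{1}{2} + \frac{z}{2}$)
$M{\left(K \right)} = 1$
$B = 7093$
$\frac{M{\left(41 \right)}}{N{\left(x{\left(-12,0 \right)},-44 \right)}} + \frac{B}{28336} = 1 \frac{1}{-44} + \frac{7093}{28336} = 1 \left(- \frac{1}{44}\right) + 7093 \cdot \frac{1}{28336} = - \frac{1}{44} + \frac{7093}{28336} = \frac{6449}{28336}$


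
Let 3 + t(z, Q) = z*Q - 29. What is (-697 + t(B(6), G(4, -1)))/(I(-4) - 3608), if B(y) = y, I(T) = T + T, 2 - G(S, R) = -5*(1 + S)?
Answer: 567/3616 ≈ 0.15680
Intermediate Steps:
G(S, R) = 7 + 5*S (G(S, R) = 2 - (-5)*(1 + S) = 2 - (-5 - 5*S) = 2 + (5 + 5*S) = 7 + 5*S)
I(T) = 2*T
t(z, Q) = -32 + Q*z (t(z, Q) = -3 + (z*Q - 29) = -3 + (Q*z - 29) = -3 + (-29 + Q*z) = -32 + Q*z)
(-697 + t(B(6), G(4, -1)))/(I(-4) - 3608) = (-697 + (-32 + (7 + 5*4)*6))/(2*(-4) - 3608) = (-697 + (-32 + (7 + 20)*6))/(-8 - 3608) = (-697 + (-32 + 27*6))/(-3616) = (-697 + (-32 + 162))*(-1/3616) = (-697 + 130)*(-1/3616) = -567*(-1/3616) = 567/3616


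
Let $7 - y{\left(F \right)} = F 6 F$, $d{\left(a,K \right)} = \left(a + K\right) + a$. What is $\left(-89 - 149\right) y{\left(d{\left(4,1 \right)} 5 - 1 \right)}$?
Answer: $2762942$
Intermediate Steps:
$d{\left(a,K \right)} = K + 2 a$ ($d{\left(a,K \right)} = \left(K + a\right) + a = K + 2 a$)
$y{\left(F \right)} = 7 - 6 F^{2}$ ($y{\left(F \right)} = 7 - F 6 F = 7 - 6 F F = 7 - 6 F^{2}$)
$\left(-89 - 149\right) y{\left(d{\left(4,1 \right)} 5 - 1 \right)} = \left(-89 - 149\right) \left(7 - 6 \left(\left(1 + 2 \cdot 4\right) 5 - 1\right)^{2}\right) = \left(-89 - 149\right) \left(7 - 6 \left(\left(1 + 8\right) 5 - 1\right)^{2}\right) = - 238 \left(7 - 6 \left(9 \cdot 5 - 1\right)^{2}\right) = - 238 \left(7 - 6 \left(45 - 1\right)^{2}\right) = - 238 \left(7 - 6 \cdot 44^{2}\right) = - 238 \left(7 - 11616\right) = \left(-238\right) \left(-11609\right) = 2762942$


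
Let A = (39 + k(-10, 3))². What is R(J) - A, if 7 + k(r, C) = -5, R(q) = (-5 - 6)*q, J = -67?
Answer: 8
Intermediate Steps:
R(q) = -11*q
k(r, C) = -12 (k(r, C) = -7 - 5 = -12)
A = 729 (A = (39 - 12)² = 27² = 729)
R(J) - A = -11*(-67) - 1*729 = 737 - 729 = 8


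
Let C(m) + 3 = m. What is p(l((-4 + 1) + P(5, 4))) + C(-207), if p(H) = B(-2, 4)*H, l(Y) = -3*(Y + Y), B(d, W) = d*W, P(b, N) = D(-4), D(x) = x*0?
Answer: -354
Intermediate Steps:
C(m) = -3 + m
D(x) = 0
P(b, N) = 0
B(d, W) = W*d
l(Y) = -6*Y
p(H) = -8*H (p(H) = (4*(-2))*H = -8*H)
p(l((-4 + 1) + P(5, 4))) + C(-207) = -(-48)*((-4 + 1) + 0) + (-3 - 207) = -(-48)*(-3 + 0) - 210 = -(-48)*(-3) - 210 = -8*18 - 210 = -144 - 210 = -354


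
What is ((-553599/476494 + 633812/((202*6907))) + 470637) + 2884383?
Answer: 1115227032693857131/332405549858 ≈ 3.3550e+6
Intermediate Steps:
((-553599/476494 + 633812/((202*6907))) + 470637) + 2884383 = ((-553599*1/476494 + 633812/1395214) + 470637) + 2884383 = ((-553599/476494 + 633812*(1/1395214)) + 470637) + 2884383 = ((-553599/476494 + 316906/697607) + 470637) + 2884383 = (-235190730029/332405549858 + 470637) + 2884383 = 156442115577789517/332405549858 + 2884383 = 1115227032693857131/332405549858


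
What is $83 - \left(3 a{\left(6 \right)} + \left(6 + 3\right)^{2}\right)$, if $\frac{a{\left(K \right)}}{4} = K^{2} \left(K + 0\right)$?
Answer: $-2590$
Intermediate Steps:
$a{\left(K \right)} = 4 K^{3}$ ($a{\left(K \right)} = 4 K^{2} \left(K + 0\right) = 4 K^{2} K = 4 K^{3}$)
$83 - \left(3 a{\left(6 \right)} + \left(6 + 3\right)^{2}\right) = 83 - \left(3 \cdot 4 \cdot 6^{3} + \left(6 + 3\right)^{2}\right) = 83 - \left(3 \cdot 4 \cdot 216 + 9^{2}\right) = 83 - \left(3 \cdot 864 + 81\right) = 83 - \left(2592 + 81\right) = 83 - 2673 = -2590$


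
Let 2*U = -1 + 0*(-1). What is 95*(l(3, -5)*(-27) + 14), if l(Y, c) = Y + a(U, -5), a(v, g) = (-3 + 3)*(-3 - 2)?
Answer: -6365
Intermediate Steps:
U = -1/2 (U = (-1 + 0*(-1))/2 = (-1 + 0)/2 = (1/2)*(-1) = -1/2 ≈ -0.50000)
a(v, g) = 0 (a(v, g) = 0*(-5) = 0)
l(Y, c) = Y (l(Y, c) = Y + 0 = Y)
95*(l(3, -5)*(-27) + 14) = 95*(3*(-27) + 14) = 95*(-81 + 14) = 95*(-67) = -6365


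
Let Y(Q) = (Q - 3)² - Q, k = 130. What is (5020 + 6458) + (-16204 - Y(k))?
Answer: -20725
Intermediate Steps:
Y(Q) = (-3 + Q)² - Q
(5020 + 6458) + (-16204 - Y(k)) = (5020 + 6458) + (-16204 - ((-3 + 130)² - 1*130)) = 11478 + (-16204 - (127² - 130)) = 11478 + (-16204 - (16129 - 130)) = 11478 + (-16204 - 1*15999) = 11478 + (-16204 - 15999) = 11478 - 32203 = -20725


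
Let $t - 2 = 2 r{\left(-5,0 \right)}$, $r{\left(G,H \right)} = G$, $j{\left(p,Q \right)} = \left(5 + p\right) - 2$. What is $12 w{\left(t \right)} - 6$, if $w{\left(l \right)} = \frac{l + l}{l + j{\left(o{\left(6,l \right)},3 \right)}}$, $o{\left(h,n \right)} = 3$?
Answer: $90$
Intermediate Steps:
$j{\left(p,Q \right)} = 3 + p$
$t = -8$ ($t = 2 + 2 \left(-5\right) = 2 - 10 = -8$)
$w{\left(l \right)} = \frac{2 l}{6 + l}$ ($w{\left(l \right)} = \frac{l + l}{l + \left(3 + 3\right)} = \frac{2 l}{l + 6} = \frac{2 l}{6 + l}$)
$12 w{\left(t \right)} - 6 = 12 \cdot 2 \left(-8\right) \frac{1}{6 - 8} - 6 = 12 \cdot 2 \left(-8\right) \frac{1}{-2} - 6 = 12 \cdot 2 \left(-8\right) \left(- \frac{1}{2}\right) - 6 = 12 \cdot 8 - 6 = 96 - 6 = 90$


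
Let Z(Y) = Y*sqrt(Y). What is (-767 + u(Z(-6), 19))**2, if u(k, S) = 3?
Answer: 583696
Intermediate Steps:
Z(Y) = Y**(3/2)
(-767 + u(Z(-6), 19))**2 = (-767 + 3)**2 = (-764)**2 = 583696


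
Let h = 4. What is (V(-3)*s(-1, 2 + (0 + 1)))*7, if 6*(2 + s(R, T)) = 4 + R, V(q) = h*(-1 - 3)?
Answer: 168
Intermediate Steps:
V(q) = -16 (V(q) = 4*(-1 - 3) = 4*(-4) = -16)
s(R, T) = -4/3 + R/6 (s(R, T) = -2 + (4 + R)/6 = -2 + (⅔ + R/6) = -4/3 + R/6)
(V(-3)*s(-1, 2 + (0 + 1)))*7 = -16*(-4/3 + (⅙)*(-1))*7 = -16*(-4/3 - ⅙)*7 = -16*(-3/2)*7 = 24*7 = 168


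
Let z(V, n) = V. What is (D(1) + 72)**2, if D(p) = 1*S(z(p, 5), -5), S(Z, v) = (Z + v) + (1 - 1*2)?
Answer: 4489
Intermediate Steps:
S(Z, v) = -1 + Z + v (S(Z, v) = (Z + v) + (1 - 2) = (Z + v) - 1 = -1 + Z + v)
D(p) = -6 + p (D(p) = 1*(-1 + p - 5) = 1*(-6 + p) = -6 + p)
(D(1) + 72)**2 = ((-6 + 1) + 72)**2 = (-5 + 72)**2 = 67**2 = 4489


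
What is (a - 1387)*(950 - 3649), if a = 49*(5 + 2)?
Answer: 2817756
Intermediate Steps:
a = 343 (a = 49*7 = 343)
(a - 1387)*(950 - 3649) = (343 - 1387)*(950 - 3649) = -1044*(-2699) = 2817756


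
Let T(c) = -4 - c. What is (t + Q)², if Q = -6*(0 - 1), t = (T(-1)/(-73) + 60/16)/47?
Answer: 6964069401/188348176 ≈ 36.974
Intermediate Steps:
t = 1107/13724 (t = ((-4 - 1*(-1))/(-73) + 60/16)/47 = ((-4 + 1)*(-1/73) + 60*(1/16))*(1/47) = (-3*(-1/73) + 15/4)*(1/47) = (3/73 + 15/4)*(1/47) = (1107/292)*(1/47) = 1107/13724 ≈ 0.080662)
Q = 6 (Q = -6*(-1) = 6)
(t + Q)² = (1107/13724 + 6)² = (83451/13724)² = 6964069401/188348176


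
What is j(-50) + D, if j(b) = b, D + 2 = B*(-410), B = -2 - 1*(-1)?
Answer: 358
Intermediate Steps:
B = -1 (B = -2 + 1 = -1)
D = 408 (D = -2 - 1*(-410) = -2 + 410 = 408)
j(-50) + D = -50 + 408 = 358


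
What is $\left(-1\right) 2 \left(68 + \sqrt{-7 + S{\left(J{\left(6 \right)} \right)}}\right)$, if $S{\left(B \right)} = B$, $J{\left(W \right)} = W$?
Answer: $-136 - 2 i \approx -136.0 - 2.0 i$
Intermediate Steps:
$\left(-1\right) 2 \left(68 + \sqrt{-7 + S{\left(J{\left(6 \right)} \right)}}\right) = \left(-1\right) 2 \left(68 + \sqrt{-7 + 6}\right) = - 2 \left(68 + \sqrt{-1}\right) = - 2 \left(68 + i\right) = -136 - 2 i$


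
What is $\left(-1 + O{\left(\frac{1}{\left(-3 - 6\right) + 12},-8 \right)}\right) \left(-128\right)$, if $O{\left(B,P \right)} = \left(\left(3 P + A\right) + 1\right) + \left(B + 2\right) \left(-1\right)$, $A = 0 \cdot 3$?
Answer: $\frac{10112}{3} \approx 3370.7$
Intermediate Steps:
$A = 0$
$O{\left(B,P \right)} = -1 - B + 3 P$ ($O{\left(B,P \right)} = \left(\left(3 P + 0\right) + 1\right) + \left(B + 2\right) \left(-1\right) = \left(3 P + 1\right) + \left(2 + B\right) \left(-1\right) = \left(1 + 3 P\right) - \left(2 + B\right) = -1 - B + 3 P$)
$\left(-1 + O{\left(\frac{1}{\left(-3 - 6\right) + 12},-8 \right)}\right) \left(-128\right) = \left(-1 - \left(25 + \frac{1}{\left(-3 - 6\right) + 12}\right)\right) \left(-128\right) = \left(-1 - \left(25 + \frac{1}{-9 + 12}\right)\right) \left(-128\right) = \left(-1 - \frac{76}{3}\right) \left(-128\right) = \left(- \frac{79}{3}\right) \left(-128\right) = \frac{10112}{3}$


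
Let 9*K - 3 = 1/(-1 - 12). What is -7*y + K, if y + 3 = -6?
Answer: 7409/117 ≈ 63.325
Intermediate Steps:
y = -9 (y = -3 - 6 = -9)
K = 38/117 (K = ⅓ + 1/(9*(-1 - 12)) = ⅓ + (⅑)/(-13) = ⅓ + (⅑)*(-1/13) = ⅓ - 1/117 = 38/117 ≈ 0.32479)
-7*y + K = -7*(-9) + 38/117 = 63 + 38/117 = 7409/117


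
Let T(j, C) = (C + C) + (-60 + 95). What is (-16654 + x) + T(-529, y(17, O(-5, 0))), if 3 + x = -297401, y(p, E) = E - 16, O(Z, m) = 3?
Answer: -314049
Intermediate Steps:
y(p, E) = -16 + E
x = -297404 (x = -3 - 297401 = -297404)
T(j, C) = 35 + 2*C (T(j, C) = 2*C + 35 = 35 + 2*C)
(-16654 + x) + T(-529, y(17, O(-5, 0))) = (-16654 - 297404) + (35 + 2*(-16 + 3)) = -314058 + (35 + 2*(-13)) = -314058 + (35 - 26) = -314058 + 9 = -314049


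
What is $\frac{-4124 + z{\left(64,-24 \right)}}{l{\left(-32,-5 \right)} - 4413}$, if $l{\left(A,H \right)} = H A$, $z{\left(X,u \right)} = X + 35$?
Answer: $\frac{4025}{4253} \approx 0.94639$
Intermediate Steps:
$z{\left(X,u \right)} = 35 + X$
$l{\left(A,H \right)} = A H$
$\frac{-4124 + z{\left(64,-24 \right)}}{l{\left(-32,-5 \right)} - 4413} = \frac{-4124 + \left(35 + 64\right)}{\left(-32\right) \left(-5\right) - 4413} = \frac{-4124 + 99}{160 - 4413} = - \frac{4025}{-4253} = \left(-4025\right) \left(- \frac{1}{4253}\right) = \frac{4025}{4253}$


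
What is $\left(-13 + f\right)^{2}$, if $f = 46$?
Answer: $1089$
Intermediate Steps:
$\left(-13 + f\right)^{2} = \left(-13 + 46\right)^{2} = 33^{2} = 1089$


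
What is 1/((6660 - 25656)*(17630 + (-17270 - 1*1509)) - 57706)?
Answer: 1/21768698 ≈ 4.5937e-8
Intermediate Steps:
1/((6660 - 25656)*(17630 + (-17270 - 1*1509)) - 57706) = 1/(-18996*(17630 + (-17270 - 1509)) - 57706) = 1/(-18996*(17630 - 18779) - 57706) = 1/(-18996*(-1149) - 57706) = 1/(21826404 - 57706) = 1/21768698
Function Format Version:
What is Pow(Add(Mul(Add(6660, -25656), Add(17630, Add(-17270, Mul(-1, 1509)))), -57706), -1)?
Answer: Rational(1, 21768698) ≈ 4.5937e-8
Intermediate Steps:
Pow(Add(Mul(Add(6660, -25656), Add(17630, Add(-17270, Mul(-1, 1509)))), -57706), -1) = Pow(Add(Mul(-18996, Add(17630, Add(-17270, -1509))), -57706), -1) = Pow(Add(Mul(-18996, Add(17630, -18779)), -57706), -1) = Pow(Add(Mul(-18996, -1149), -57706), -1) = Pow(Add(21826404, -57706), -1) = Pow(21768698, -1) = Rational(1, 21768698)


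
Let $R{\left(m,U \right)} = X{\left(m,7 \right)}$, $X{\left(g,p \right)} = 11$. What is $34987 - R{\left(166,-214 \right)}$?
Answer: $34976$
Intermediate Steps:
$R{\left(m,U \right)} = 11$
$34987 - R{\left(166,-214 \right)} = 34987 - 11 = 34976$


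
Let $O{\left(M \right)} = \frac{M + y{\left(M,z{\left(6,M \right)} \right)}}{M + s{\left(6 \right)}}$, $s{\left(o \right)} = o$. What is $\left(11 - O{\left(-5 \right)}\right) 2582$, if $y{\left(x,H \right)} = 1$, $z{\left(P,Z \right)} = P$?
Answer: $38730$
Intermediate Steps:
$O{\left(M \right)} = \frac{1 + M}{6 + M}$ ($O{\left(M \right)} = \frac{M + 1}{M + 6} = \frac{1 + M}{6 + M}$)
$\left(11 - O{\left(-5 \right)}\right) 2582 = \left(11 - \frac{1 - 5}{6 - 5}\right) 2582 = \left(11 - 1^{-1} \left(-4\right)\right) 2582 = \left(11 - 1 \left(-4\right)\right) 2582 = \left(11 - -4\right) 2582 = \left(11 + 4\right) 2582 = 15 \cdot 2582 = 38730$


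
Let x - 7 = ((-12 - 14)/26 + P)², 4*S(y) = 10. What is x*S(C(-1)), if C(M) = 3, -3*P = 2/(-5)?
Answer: 872/45 ≈ 19.378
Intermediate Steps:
P = 2/15 (P = -2/(3*(-5)) = -2*(-1)/(3*5) = -⅓*(-⅖) = 2/15 ≈ 0.13333)
S(y) = 5/2 (S(y) = (¼)*10 = 5/2)
x = 1744/225 (x = 7 + ((-12 - 14)/26 + 2/15)² = 7 + (-26*1/26 + 2/15)² = 7 + (-1 + 2/15)² = 7 + (-13/15)² = 7 + 169/225 = 1744/225 ≈ 7.7511)
x*S(C(-1)) = (1744/225)*(5/2) = 872/45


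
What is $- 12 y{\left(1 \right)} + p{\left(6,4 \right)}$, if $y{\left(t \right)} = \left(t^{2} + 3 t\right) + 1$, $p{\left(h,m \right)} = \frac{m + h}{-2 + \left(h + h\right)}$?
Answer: $-59$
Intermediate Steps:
$p{\left(h,m \right)} = \frac{h + m}{-2 + 2 h}$
$y{\left(t \right)} = 1 + t^{2} + 3 t$
$- 12 y{\left(1 \right)} + p{\left(6,4 \right)} = - 12 \left(1 + 1^{2} + 3 \cdot 1\right) + \frac{6 + 4}{2 \left(-1 + 6\right)} = - 12 \left(1 + 1 + 3\right) + \frac{1}{2} \cdot \frac{1}{5} \cdot 10 = \left(-12\right) 5 + \frac{1}{2} \cdot \frac{1}{5} \cdot 10 = -60 + 1 = -59$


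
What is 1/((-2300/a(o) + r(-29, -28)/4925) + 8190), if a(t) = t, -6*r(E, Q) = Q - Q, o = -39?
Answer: 39/321710 ≈ 0.00012123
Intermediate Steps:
r(E, Q) = 0 (r(E, Q) = -(Q - Q)/6 = -⅙*0 = 0)
1/((-2300/a(o) + r(-29, -28)/4925) + 8190) = 1/((-2300/(-39) + 0/4925) + 8190) = 1/((-2300*(-1/39) + 0*(1/4925)) + 8190) = 1/((2300/39 + 0) + 8190) = 1/(2300/39 + 8190) = 1/(321710/39) = 39/321710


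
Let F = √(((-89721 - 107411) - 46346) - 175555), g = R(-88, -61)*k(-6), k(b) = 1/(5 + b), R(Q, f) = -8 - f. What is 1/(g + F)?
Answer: -53/421842 - 157*I*√17/421842 ≈ -0.00012564 - 0.0015345*I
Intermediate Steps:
g = -53 (g = (-8 - 1*(-61))/(5 - 6) = (-8 + 61)/(-1) = 53*(-1) = -53)
F = 157*I*√17 (F = √((-197132 - 46346) - 175555) = √(-243478 - 175555) = √(-419033) = 157*I*√17 ≈ 647.33*I)
1/(g + F) = 1/(-53 + 157*I*√17)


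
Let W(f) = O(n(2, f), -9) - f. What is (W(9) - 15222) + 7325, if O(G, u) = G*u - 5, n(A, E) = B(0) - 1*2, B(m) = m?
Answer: -7893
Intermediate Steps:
n(A, E) = -2 (n(A, E) = 0 - 1*2 = 0 - 2 = -2)
O(G, u) = -5 + G*u
W(f) = 13 - f (W(f) = (-5 - 2*(-9)) - f = (-5 + 18) - f = 13 - f)
(W(9) - 15222) + 7325 = ((13 - 1*9) - 15222) + 7325 = ((13 - 9) - 15222) + 7325 = (4 - 15222) + 7325 = -15218 + 7325 = -7893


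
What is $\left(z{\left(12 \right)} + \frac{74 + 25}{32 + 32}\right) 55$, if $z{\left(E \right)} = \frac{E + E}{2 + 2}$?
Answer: $\frac{26565}{64} \approx 415.08$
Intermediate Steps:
$z{\left(E \right)} = \frac{E}{2}$ ($z{\left(E \right)} = \frac{2 E}{4} = 2 E \frac{1}{4} = \frac{E}{2}$)
$\left(z{\left(12 \right)} + \frac{74 + 25}{32 + 32}\right) 55 = \left(\frac{1}{2} \cdot 12 + \frac{74 + 25}{32 + 32}\right) 55 = \left(6 + \frac{99}{64}\right) 55 = \frac{483}{64} \cdot 55 = \frac{26565}{64}$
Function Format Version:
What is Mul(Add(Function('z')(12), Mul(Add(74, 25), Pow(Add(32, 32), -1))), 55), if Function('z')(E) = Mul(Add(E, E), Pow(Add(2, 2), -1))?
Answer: Rational(26565, 64) ≈ 415.08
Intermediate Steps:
Function('z')(E) = Mul(Rational(1, 2), E) (Function('z')(E) = Mul(Mul(2, E), Pow(4, -1)) = Mul(Mul(2, E), Rational(1, 4)) = Mul(Rational(1, 2), E))
Mul(Add(Function('z')(12), Mul(Add(74, 25), Pow(Add(32, 32), -1))), 55) = Mul(Add(Mul(Rational(1, 2), 12), Mul(Add(74, 25), Pow(Add(32, 32), -1))), 55) = Mul(Add(6, Mul(99, Pow(64, -1))), 55) = Mul(Add(6, Mul(99, Rational(1, 64))), 55) = Mul(Add(6, Rational(99, 64)), 55) = Mul(Rational(483, 64), 55) = Rational(26565, 64)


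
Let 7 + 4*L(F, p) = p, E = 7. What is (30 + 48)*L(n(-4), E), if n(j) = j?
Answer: 0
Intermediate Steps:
L(F, p) = -7/4 + p/4
(30 + 48)*L(n(-4), E) = (30 + 48)*(-7/4 + (¼)*7) = 78*(-7/4 + 7/4) = 78*0 = 0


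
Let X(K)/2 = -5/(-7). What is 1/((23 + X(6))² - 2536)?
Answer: -49/95023 ≈ -0.00051566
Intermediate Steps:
X(K) = 10/7 (X(K) = 2*(-5/(-7)) = 2*(-5*(-⅐)) = 2*(5/7) = 10/7)
1/((23 + X(6))² - 2536) = 1/((23 + 10/7)² - 2536) = 1/((171/7)² - 2536) = 1/(29241/49 - 2536) = 1/(-95023/49) = -49/95023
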